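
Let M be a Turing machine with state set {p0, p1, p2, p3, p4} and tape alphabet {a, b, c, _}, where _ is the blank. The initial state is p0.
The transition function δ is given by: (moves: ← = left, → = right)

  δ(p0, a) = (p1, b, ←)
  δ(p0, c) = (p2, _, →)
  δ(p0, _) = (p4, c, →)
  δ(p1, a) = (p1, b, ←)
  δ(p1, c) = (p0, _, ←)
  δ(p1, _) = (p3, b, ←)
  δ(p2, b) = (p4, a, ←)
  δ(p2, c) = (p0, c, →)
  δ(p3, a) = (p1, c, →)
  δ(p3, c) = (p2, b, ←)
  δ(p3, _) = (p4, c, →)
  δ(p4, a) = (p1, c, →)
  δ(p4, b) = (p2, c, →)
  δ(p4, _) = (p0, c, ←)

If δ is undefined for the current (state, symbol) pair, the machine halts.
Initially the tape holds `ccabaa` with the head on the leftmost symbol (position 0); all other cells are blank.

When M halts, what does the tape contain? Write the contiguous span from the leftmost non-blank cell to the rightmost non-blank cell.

p0 | [c]cabaa   read c → write _, move →, go to p2
p2 | _[c]abaa   read c → write c, move →, go to p0
p0 | _c[a]baa   read a → write b, move ←, go to p1
p1 | _[c]bbaa   read c → write _, move ←, go to p0
p0 | [_]_bbaa   read _ → write c, move →, go to p4
p4 | c[_]bbaa   read _ → write c, move ←, go to p0
p0 | [c]cbbaa   read c → write _, move →, go to p2
p2 | _[c]bbaa   read c → write c, move →, go to p0
p0 | _c[b]baa
The non-blank tape span at halt is cbbaa.

cbbaa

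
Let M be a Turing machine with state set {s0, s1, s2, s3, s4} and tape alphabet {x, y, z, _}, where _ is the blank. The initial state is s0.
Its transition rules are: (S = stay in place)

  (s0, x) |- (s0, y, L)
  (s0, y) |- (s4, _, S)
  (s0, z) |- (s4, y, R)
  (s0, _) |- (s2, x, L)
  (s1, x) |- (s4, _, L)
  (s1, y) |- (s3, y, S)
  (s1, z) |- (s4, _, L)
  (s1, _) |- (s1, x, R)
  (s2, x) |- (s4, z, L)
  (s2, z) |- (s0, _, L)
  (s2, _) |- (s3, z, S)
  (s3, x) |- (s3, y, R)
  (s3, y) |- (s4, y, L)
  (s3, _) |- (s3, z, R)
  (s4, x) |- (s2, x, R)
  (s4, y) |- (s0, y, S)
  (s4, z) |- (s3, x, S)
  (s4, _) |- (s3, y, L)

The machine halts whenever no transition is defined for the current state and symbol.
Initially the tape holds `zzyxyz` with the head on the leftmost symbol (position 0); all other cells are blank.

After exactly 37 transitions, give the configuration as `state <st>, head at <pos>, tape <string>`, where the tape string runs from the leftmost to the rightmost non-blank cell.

state s3, head at -4, tape yyyyyyyyxyz

state=s0 head=0 tape=_____[z]zyxyz   (s0,z)→(s4,y,R)
state=s4 head=1 tape=_____y[z]yxyz   (s4,z)→(s3,x,S)
state=s3 head=1 tape=_____y[x]yxyz   (s3,x)→(s3,y,R)
state=s3 head=2 tape=_____yy[y]xyz   (s3,y)→(s4,y,L)
state=s4 head=1 tape=_____y[y]yxyz   (s4,y)→(s0,y,S)
state=s0 head=1 tape=_____y[y]yxyz   (s0,y)→(s4,_,S)
state=s4 head=1 tape=_____y[_]yxyz   (s4,_)→(s3,y,L)
state=s3 head=0 tape=_____[y]yyxyz   (s3,y)→(s4,y,L)
state=s4 head=-1 tape=____[_]yyyxyz   (s4,_)→(s3,y,L)
state=s3 head=-2 tape=___[_]yyyyxyz   (s3,_)→(s3,z,R)
state=s3 head=-1 tape=___z[y]yyyxyz   (s3,y)→(s4,y,L)
state=s4 head=-2 tape=___[z]yyyyxyz   (s4,z)→(s3,x,S)
state=s3 head=-2 tape=___[x]yyyyxyz   (s3,x)→(s3,y,R)
state=s3 head=-1 tape=___y[y]yyyxyz   (s3,y)→(s4,y,L)
state=s4 head=-2 tape=___[y]yyyyxyz   (s4,y)→(s0,y,S)
state=s0 head=-2 tape=___[y]yyyyxyz   (s0,y)→(s4,_,S)
state=s4 head=-2 tape=___[_]yyyyxyz   (s4,_)→(s3,y,L)
state=s3 head=-3 tape=__[_]yyyyyxyz   (s3,_)→(s3,z,R)
state=s3 head=-2 tape=__z[y]yyyyxyz   (s3,y)→(s4,y,L)
state=s4 head=-3 tape=__[z]yyyyyxyz   (s4,z)→(s3,x,S)
state=s3 head=-3 tape=__[x]yyyyyxyz   (s3,x)→(s3,y,R)
state=s3 head=-2 tape=__y[y]yyyyxyz   (s3,y)→(s4,y,L)
state=s4 head=-3 tape=__[y]yyyyyxyz   (s4,y)→(s0,y,S)
state=s0 head=-3 tape=__[y]yyyyyxyz   (s0,y)→(s4,_,S)
state=s4 head=-3 tape=__[_]yyyyyxyz   (s4,_)→(s3,y,L)
state=s3 head=-4 tape=_[_]yyyyyyxyz   (s3,_)→(s3,z,R)
state=s3 head=-3 tape=_z[y]yyyyyxyz   (s3,y)→(s4,y,L)
state=s4 head=-4 tape=_[z]yyyyyyxyz   (s4,z)→(s3,x,S)
state=s3 head=-4 tape=_[x]yyyyyyxyz   (s3,x)→(s3,y,R)
state=s3 head=-3 tape=_y[y]yyyyyxyz   (s3,y)→(s4,y,L)
state=s4 head=-4 tape=_[y]yyyyyyxyz   (s4,y)→(s0,y,S)
state=s0 head=-4 tape=_[y]yyyyyyxyz   (s0,y)→(s4,_,S)
state=s4 head=-4 tape=_[_]yyyyyyxyz   (s4,_)→(s3,y,L)
state=s3 head=-5 tape=[_]yyyyyyyxyz   (s3,_)→(s3,z,R)
state=s3 head=-4 tape=z[y]yyyyyyxyz   (s3,y)→(s4,y,L)
state=s4 head=-5 tape=[z]yyyyyyyxyz   (s4,z)→(s3,x,S)
state=s3 head=-5 tape=[x]yyyyyyyxyz   (s3,x)→(s3,y,R)
state=s3 head=-4 tape=y[y]yyyyyyxyz
After 37 steps: state s3, head at -4, tape yyyyyyyyxyz.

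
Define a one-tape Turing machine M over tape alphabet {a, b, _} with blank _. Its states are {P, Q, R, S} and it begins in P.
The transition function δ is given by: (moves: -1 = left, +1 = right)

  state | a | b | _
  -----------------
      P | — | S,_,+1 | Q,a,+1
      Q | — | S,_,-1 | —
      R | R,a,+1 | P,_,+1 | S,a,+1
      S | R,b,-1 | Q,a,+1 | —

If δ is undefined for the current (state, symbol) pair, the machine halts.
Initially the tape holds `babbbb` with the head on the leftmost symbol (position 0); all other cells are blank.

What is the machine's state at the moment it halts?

Q

state=P head=0 tape=[b]abbbb   (P,b)→(S,_,+1)
state=S head=1 tape=_[a]bbbb   (S,a)→(R,b,-1)
state=R head=0 tape=[_]bbbbb   (R,_)→(S,a,+1)
state=S head=1 tape=a[b]bbbb   (S,b)→(Q,a,+1)
state=Q head=2 tape=aa[b]bbb   (Q,b)→(S,_,-1)
state=S head=1 tape=a[a]_bbb   (S,a)→(R,b,-1)
state=R head=0 tape=[a]b_bbb   (R,a)→(R,a,+1)
state=R head=1 tape=a[b]_bbb   (R,b)→(P,_,+1)
state=P head=2 tape=a_[_]bbb   (P,_)→(Q,a,+1)
state=Q head=3 tape=a_a[b]bb   (Q,b)→(S,_,-1)
state=S head=2 tape=a_[a]_bb   (S,a)→(R,b,-1)
state=R head=1 tape=a[_]b_bb   (R,_)→(S,a,+1)
state=S head=2 tape=aa[b]_bb   (S,b)→(Q,a,+1)
state=Q head=3 tape=aaa[_]bb
No transition is defined for (Q, _); M halts in state Q.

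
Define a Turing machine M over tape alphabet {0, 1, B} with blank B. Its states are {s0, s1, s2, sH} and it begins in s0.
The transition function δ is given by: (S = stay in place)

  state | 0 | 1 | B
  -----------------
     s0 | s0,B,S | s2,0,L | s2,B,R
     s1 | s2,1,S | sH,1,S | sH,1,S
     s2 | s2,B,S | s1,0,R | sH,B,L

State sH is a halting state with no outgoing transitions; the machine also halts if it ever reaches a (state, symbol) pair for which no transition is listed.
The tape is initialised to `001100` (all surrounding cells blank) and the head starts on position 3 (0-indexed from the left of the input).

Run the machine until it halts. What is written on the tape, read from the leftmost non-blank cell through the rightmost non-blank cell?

0000001

s0 | 001[1]00B   read 1 → write 0, move L, go to s2
s2 | 00[1]000B   read 1 → write 0, move R, go to s1
s1 | 000[0]00B   read 0 → write 1, move S, go to s2
s2 | 000[1]00B   read 1 → write 0, move R, go to s1
s1 | 0000[0]0B   read 0 → write 1, move S, go to s2
s2 | 0000[1]0B   read 1 → write 0, move R, go to s1
s1 | 00000[0]B   read 0 → write 1, move S, go to s2
s2 | 00000[1]B   read 1 → write 0, move R, go to s1
s1 | 000000[B]   read B → write 1, move S, go to sH
sH | 000000[1]
The non-blank tape span at halt is 0000001.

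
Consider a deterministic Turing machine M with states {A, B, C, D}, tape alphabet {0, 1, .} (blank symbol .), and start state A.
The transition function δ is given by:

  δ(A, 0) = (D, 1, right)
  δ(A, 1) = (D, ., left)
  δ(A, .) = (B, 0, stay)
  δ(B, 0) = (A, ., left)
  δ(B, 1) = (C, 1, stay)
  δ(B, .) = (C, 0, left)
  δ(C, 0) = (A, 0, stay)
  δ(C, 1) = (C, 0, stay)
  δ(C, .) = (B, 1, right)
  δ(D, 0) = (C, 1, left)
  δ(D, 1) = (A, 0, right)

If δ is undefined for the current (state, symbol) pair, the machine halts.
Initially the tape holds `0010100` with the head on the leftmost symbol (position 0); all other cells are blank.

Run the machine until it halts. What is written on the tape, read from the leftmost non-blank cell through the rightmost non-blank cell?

state=A head=0 tape=[0]010100   (A,0)→(D,1,right)
state=D head=1 tape=1[0]10100   (D,0)→(C,1,left)
state=C head=0 tape=[1]110100   (C,1)→(C,0,stay)
state=C head=0 tape=[0]110100   (C,0)→(A,0,stay)
state=A head=0 tape=[0]110100   (A,0)→(D,1,right)
state=D head=1 tape=1[1]10100   (D,1)→(A,0,right)
state=A head=2 tape=10[1]0100   (A,1)→(D,.,left)
state=D head=1 tape=1[0].0100   (D,0)→(C,1,left)
state=C head=0 tape=[1]1.0100   (C,1)→(C,0,stay)
state=C head=0 tape=[0]1.0100   (C,0)→(A,0,stay)
state=A head=0 tape=[0]1.0100   (A,0)→(D,1,right)
state=D head=1 tape=1[1].0100   (D,1)→(A,0,right)
state=A head=2 tape=10[.]0100   (A,.)→(B,0,stay)
state=B head=2 tape=10[0]0100   (B,0)→(A,.,left)
state=A head=1 tape=1[0].0100   (A,0)→(D,1,right)
state=D head=2 tape=11[.]0100
The non-blank tape span at halt is 11.0100.

11.0100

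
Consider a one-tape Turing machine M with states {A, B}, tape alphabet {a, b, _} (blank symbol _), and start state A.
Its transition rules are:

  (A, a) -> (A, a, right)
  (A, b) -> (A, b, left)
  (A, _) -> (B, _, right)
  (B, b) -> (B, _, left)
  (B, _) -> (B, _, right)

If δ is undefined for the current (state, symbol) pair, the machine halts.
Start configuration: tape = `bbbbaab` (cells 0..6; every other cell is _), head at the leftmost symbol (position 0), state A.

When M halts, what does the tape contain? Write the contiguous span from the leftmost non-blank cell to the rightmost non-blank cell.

aab

A | _[b]bbbaab   read b → write b, move left, go to A
A | [_]bbbbaab   read _ → write _, move right, go to B
B | _[b]bbbaab   read b → write _, move left, go to B
B | [_]_bbbaab   read _ → write _, move right, go to B
B | _[_]bbbaab   read _ → write _, move right, go to B
B | __[b]bbaab   read b → write _, move left, go to B
B | _[_]_bbaab   read _ → write _, move right, go to B
B | __[_]bbaab   read _ → write _, move right, go to B
B | ___[b]baab   read b → write _, move left, go to B
B | __[_]_baab   read _ → write _, move right, go to B
B | ___[_]baab   read _ → write _, move right, go to B
B | ____[b]aab   read b → write _, move left, go to B
B | ___[_]_aab   read _ → write _, move right, go to B
B | ____[_]aab   read _ → write _, move right, go to B
B | _____[a]ab
The non-blank tape span at halt is aab.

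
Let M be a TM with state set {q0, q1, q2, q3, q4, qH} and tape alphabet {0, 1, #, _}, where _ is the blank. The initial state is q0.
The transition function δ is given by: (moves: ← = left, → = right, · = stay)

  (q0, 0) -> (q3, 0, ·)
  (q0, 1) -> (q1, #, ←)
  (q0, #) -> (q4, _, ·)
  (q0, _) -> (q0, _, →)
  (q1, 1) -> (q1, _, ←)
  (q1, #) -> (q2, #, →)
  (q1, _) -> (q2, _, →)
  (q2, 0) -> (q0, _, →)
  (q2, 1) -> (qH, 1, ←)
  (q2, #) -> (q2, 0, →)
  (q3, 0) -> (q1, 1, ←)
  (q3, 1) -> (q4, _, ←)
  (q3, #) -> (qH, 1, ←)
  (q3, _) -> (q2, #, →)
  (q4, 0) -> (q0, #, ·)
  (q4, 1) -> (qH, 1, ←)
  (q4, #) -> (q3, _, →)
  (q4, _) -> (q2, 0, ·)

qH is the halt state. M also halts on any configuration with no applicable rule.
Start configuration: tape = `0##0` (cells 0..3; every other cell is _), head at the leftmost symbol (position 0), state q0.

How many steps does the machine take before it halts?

state=q0 head=0 tape=_[0]##0   (q0,0)→(q3,0,·)
state=q3 head=0 tape=_[0]##0   (q3,0)→(q1,1,←)
state=q1 head=-1 tape=[_]1##0   (q1,_)→(q2,_,→)
state=q2 head=0 tape=_[1]##0   (q2,1)→(qH,1,←)
state=qH head=-1 tape=[_]1##0
M halts after 4 transitions.

4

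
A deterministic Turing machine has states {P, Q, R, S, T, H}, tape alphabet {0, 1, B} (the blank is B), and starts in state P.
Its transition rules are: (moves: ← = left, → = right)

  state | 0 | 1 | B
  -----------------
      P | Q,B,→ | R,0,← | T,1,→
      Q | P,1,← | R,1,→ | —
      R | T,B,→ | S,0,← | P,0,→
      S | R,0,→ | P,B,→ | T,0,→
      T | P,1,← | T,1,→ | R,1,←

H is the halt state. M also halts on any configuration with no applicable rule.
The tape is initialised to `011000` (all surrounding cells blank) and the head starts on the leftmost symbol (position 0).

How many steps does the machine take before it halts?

38

P | [0]11000BBBBB   read 0 → write B, move →, go to Q
Q | B[1]1000BBBBB   read 1 → write 1, move →, go to R
R | B1[1]000BBBBB   read 1 → write 0, move ←, go to S
S | B[1]0000BBBBB   read 1 → write B, move →, go to P
P | BB[0]000BBBBB   read 0 → write B, move →, go to Q
Q | BBB[0]00BBBBB   read 0 → write 1, move ←, go to P
P | BB[B]100BBBBB   read B → write 1, move →, go to T
T | BB1[1]00BBBBB   read 1 → write 1, move →, go to T
T | BB11[0]0BBBBB   read 0 → write 1, move ←, go to P
P | BB1[1]10BBBBB   read 1 → write 0, move ←, go to R
R | BB[1]010BBBBB   read 1 → write 0, move ←, go to S
S | B[B]0010BBBBB   read B → write 0, move →, go to T
T | B0[0]010BBBBB   read 0 → write 1, move ←, go to P
P | B[0]1010BBBBB   read 0 → write B, move →, go to Q
Q | BB[1]010BBBBB   read 1 → write 1, move →, go to R
R | BB1[0]10BBBBB   read 0 → write B, move →, go to T
T | BB1B[1]0BBBBB   read 1 → write 1, move →, go to T
T | BB1B1[0]BBBBB   read 0 → write 1, move ←, go to P
P | BB1B[1]1BBBBB   read 1 → write 0, move ←, go to R
R | BB1[B]01BBBBB   read B → write 0, move →, go to P
P | BB10[0]1BBBBB   read 0 → write B, move →, go to Q
Q | BB10B[1]BBBBB   read 1 → write 1, move →, go to R
R | BB10B1[B]BBBB   read B → write 0, move →, go to P
P | BB10B10[B]BBB   read B → write 1, move →, go to T
T | BB10B101[B]BB   read B → write 1, move ←, go to R
R | BB10B10[1]1BB   read 1 → write 0, move ←, go to S
S | BB10B1[0]01BB   read 0 → write 0, move →, go to R
R | BB10B10[0]1BB   read 0 → write B, move →, go to T
T | BB10B10B[1]BB   read 1 → write 1, move →, go to T
T | BB10B10B1[B]B   read B → write 1, move ←, go to R
R | BB10B10B[1]1B   read 1 → write 0, move ←, go to S
S | BB10B10[B]01B   read B → write 0, move →, go to T
T | BB10B100[0]1B   read 0 → write 1, move ←, go to P
P | BB10B10[0]11B   read 0 → write B, move →, go to Q
Q | BB10B10B[1]1B   read 1 → write 1, move →, go to R
R | BB10B10B1[1]B   read 1 → write 0, move ←, go to S
S | BB10B10B[1]0B   read 1 → write B, move →, go to P
P | BB10B10BB[0]B   read 0 → write B, move →, go to Q
Q | BB10B10BBB[B]
M halts after 38 transitions.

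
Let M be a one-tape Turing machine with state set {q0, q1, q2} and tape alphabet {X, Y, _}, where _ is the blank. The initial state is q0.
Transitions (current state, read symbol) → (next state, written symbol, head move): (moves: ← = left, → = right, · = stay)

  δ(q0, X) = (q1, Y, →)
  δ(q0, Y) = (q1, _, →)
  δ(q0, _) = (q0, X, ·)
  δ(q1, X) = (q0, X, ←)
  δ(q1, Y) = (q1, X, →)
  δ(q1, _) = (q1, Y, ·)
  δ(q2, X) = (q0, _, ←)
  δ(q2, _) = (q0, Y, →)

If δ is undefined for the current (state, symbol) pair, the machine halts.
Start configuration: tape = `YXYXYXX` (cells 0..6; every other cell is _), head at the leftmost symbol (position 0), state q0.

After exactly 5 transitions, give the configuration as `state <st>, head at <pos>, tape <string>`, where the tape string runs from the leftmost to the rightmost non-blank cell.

state q0, head at 0, tape YXYXYXX

state=q0 head=0 tape=[Y]XYXYXX   (q0,Y)→(q1,_,→)
state=q1 head=1 tape=_[X]YXYXX   (q1,X)→(q0,X,←)
state=q0 head=0 tape=[_]XYXYXX   (q0,_)→(q0,X,·)
state=q0 head=0 tape=[X]XYXYXX   (q0,X)→(q1,Y,→)
state=q1 head=1 tape=Y[X]YXYXX   (q1,X)→(q0,X,←)
state=q0 head=0 tape=[Y]XYXYXX
After 5 steps: state q0, head at 0, tape YXYXYXX.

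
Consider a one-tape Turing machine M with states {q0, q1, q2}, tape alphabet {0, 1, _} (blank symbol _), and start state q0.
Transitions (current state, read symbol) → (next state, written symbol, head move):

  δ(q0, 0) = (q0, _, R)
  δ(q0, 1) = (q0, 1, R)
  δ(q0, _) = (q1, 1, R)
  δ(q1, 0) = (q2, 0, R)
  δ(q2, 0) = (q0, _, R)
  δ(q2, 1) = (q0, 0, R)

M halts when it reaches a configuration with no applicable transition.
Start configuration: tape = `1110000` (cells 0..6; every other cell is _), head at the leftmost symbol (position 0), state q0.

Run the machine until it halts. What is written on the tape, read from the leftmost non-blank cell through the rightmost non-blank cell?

111____1

q0 | [1]110000__   read 1 → write 1, move R, go to q0
q0 | 1[1]10000__   read 1 → write 1, move R, go to q0
q0 | 11[1]0000__   read 1 → write 1, move R, go to q0
q0 | 111[0]000__   read 0 → write _, move R, go to q0
q0 | 111_[0]00__   read 0 → write _, move R, go to q0
q0 | 111__[0]0__   read 0 → write _, move R, go to q0
q0 | 111___[0]__   read 0 → write _, move R, go to q0
q0 | 111____[_]_   read _ → write 1, move R, go to q1
q1 | 111____1[_]
The non-blank tape span at halt is 111____1.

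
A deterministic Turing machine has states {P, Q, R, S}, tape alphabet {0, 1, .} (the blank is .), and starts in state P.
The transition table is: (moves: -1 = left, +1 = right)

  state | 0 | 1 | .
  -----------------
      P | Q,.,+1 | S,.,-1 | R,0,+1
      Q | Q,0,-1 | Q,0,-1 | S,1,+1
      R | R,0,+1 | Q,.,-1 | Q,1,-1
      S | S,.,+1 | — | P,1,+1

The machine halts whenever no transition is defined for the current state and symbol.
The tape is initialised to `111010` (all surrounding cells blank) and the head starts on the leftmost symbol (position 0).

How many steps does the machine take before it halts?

P | ..[1]11010   read 1 → write ., move -1, go to S
S | .[.].11010   read . → write 1, move +1, go to P
P | .1[.]11010   read . → write 0, move +1, go to R
R | .10[1]1010   read 1 → write ., move -1, go to Q
Q | .1[0].1010   read 0 → write 0, move -1, go to Q
Q | .[1]0.1010   read 1 → write 0, move -1, go to Q
Q | [.]00.1010   read . → write 1, move +1, go to S
S | 1[0]0.1010   read 0 → write ., move +1, go to S
S | 1.[0].1010   read 0 → write ., move +1, go to S
S | 1..[.]1010   read . → write 1, move +1, go to P
P | 1..1[1]010   read 1 → write ., move -1, go to S
S | 1..[1].010
M halts after 11 transitions.

11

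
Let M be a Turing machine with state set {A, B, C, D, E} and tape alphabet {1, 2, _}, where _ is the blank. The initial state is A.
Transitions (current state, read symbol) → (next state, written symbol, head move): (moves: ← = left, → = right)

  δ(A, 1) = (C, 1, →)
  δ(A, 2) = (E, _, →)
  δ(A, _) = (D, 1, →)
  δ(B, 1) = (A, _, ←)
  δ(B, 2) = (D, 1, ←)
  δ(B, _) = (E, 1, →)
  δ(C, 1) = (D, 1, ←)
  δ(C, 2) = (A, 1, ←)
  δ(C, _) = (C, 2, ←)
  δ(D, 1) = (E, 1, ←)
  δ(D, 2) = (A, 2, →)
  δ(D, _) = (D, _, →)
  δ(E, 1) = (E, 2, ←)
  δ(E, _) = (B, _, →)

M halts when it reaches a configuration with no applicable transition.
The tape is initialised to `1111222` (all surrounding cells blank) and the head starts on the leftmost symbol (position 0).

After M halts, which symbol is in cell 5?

_

state=A head=0 tape=_[1]111222   (A,1)→(C,1,→)
state=C head=1 tape=_1[1]11222   (C,1)→(D,1,←)
state=D head=0 tape=_[1]111222   (D,1)→(E,1,←)
state=E head=-1 tape=[_]1111222   (E,_)→(B,_,→)
state=B head=0 tape=_[1]111222   (B,1)→(A,_,←)
state=A head=-1 tape=[_]_111222   (A,_)→(D,1,→)
state=D head=0 tape=1[_]111222   (D,_)→(D,_,→)
state=D head=1 tape=1_[1]11222   (D,1)→(E,1,←)
state=E head=0 tape=1[_]111222   (E,_)→(B,_,→)
state=B head=1 tape=1_[1]11222   (B,1)→(A,_,←)
state=A head=0 tape=1[_]_11222   (A,_)→(D,1,→)
state=D head=1 tape=11[_]11222   (D,_)→(D,_,→)
state=D head=2 tape=11_[1]1222   (D,1)→(E,1,←)
state=E head=1 tape=11[_]11222   (E,_)→(B,_,→)
state=B head=2 tape=11_[1]1222   (B,1)→(A,_,←)
state=A head=1 tape=11[_]_1222   (A,_)→(D,1,→)
state=D head=2 tape=111[_]1222   (D,_)→(D,_,→)
state=D head=3 tape=111_[1]222   (D,1)→(E,1,←)
state=E head=2 tape=111[_]1222   (E,_)→(B,_,→)
state=B head=3 tape=111_[1]222   (B,1)→(A,_,←)
state=A head=2 tape=111[_]_222   (A,_)→(D,1,→)
state=D head=3 tape=1111[_]222   (D,_)→(D,_,→)
state=D head=4 tape=1111_[2]22   (D,2)→(A,2,→)
state=A head=5 tape=1111_2[2]2   (A,2)→(E,_,→)
state=E head=6 tape=1111_2_[2]
Cell 5 holds _ when M halts.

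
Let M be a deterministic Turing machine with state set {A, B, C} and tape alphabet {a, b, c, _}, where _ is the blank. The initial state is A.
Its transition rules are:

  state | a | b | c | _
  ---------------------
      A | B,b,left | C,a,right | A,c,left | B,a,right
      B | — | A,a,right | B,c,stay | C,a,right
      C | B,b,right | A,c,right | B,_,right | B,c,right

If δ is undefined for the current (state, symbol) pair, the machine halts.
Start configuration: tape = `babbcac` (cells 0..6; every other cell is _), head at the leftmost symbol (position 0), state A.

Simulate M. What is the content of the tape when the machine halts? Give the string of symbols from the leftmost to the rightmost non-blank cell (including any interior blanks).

abaa_ac

state=A head=0 tape=[b]abbcac   (A,b)→(C,a,right)
state=C head=1 tape=a[a]bbcac   (C,a)→(B,b,right)
state=B head=2 tape=ab[b]bcac   (B,b)→(A,a,right)
state=A head=3 tape=aba[b]cac   (A,b)→(C,a,right)
state=C head=4 tape=abaa[c]ac   (C,c)→(B,_,right)
state=B head=5 tape=abaa_[a]c
The non-blank tape span at halt is abaa_ac.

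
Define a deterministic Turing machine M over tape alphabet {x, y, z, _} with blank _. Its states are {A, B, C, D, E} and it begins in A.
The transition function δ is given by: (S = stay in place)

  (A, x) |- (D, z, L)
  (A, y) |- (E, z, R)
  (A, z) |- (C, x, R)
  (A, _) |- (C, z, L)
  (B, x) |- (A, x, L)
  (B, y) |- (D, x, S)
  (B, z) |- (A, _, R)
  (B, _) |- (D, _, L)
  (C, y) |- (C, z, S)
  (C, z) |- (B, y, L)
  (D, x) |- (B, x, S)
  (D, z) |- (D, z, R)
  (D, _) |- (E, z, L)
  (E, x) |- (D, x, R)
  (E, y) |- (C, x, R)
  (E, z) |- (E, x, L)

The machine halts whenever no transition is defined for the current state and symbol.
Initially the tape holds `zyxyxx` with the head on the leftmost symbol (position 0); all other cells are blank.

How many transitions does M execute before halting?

state=A head=0 tape=__[z]yxyxx   (A,z)→(C,x,R)
state=C head=1 tape=__x[y]xyxx   (C,y)→(C,z,S)
state=C head=1 tape=__x[z]xyxx   (C,z)→(B,y,L)
state=B head=0 tape=__[x]yxyxx   (B,x)→(A,x,L)
state=A head=-1 tape=_[_]xyxyxx   (A,_)→(C,z,L)
state=C head=-2 tape=[_]zxyxyxx
M halts after 5 transitions.

5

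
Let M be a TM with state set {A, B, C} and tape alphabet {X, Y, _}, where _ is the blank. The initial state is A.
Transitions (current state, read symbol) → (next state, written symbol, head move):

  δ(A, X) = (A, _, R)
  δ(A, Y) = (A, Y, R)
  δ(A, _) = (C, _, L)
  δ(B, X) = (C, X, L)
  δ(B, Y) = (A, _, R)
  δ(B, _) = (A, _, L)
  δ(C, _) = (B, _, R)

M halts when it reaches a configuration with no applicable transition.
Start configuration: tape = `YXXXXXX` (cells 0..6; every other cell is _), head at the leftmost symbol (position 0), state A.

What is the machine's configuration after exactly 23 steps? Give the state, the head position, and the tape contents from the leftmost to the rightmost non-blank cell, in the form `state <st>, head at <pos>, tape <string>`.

state=A head=0 tape=[Y]XXXXXX_   (A,Y)→(A,Y,R)
state=A head=1 tape=Y[X]XXXXX_   (A,X)→(A,_,R)
state=A head=2 tape=Y_[X]XXXX_   (A,X)→(A,_,R)
state=A head=3 tape=Y__[X]XXX_   (A,X)→(A,_,R)
state=A head=4 tape=Y___[X]XX_   (A,X)→(A,_,R)
state=A head=5 tape=Y____[X]X_   (A,X)→(A,_,R)
state=A head=6 tape=Y_____[X]_   (A,X)→(A,_,R)
state=A head=7 tape=Y______[_]   (A,_)→(C,_,L)
state=C head=6 tape=Y_____[_]_   (C,_)→(B,_,R)
state=B head=7 tape=Y______[_]   (B,_)→(A,_,L)
state=A head=6 tape=Y_____[_]_   (A,_)→(C,_,L)
state=C head=5 tape=Y____[_]__   (C,_)→(B,_,R)
state=B head=6 tape=Y_____[_]_   (B,_)→(A,_,L)
state=A head=5 tape=Y____[_]__   (A,_)→(C,_,L)
state=C head=4 tape=Y___[_]___   (C,_)→(B,_,R)
state=B head=5 tape=Y____[_]__   (B,_)→(A,_,L)
state=A head=4 tape=Y___[_]___   (A,_)→(C,_,L)
state=C head=3 tape=Y__[_]____   (C,_)→(B,_,R)
state=B head=4 tape=Y___[_]___   (B,_)→(A,_,L)
state=A head=3 tape=Y__[_]____   (A,_)→(C,_,L)
state=C head=2 tape=Y_[_]_____   (C,_)→(B,_,R)
state=B head=3 tape=Y__[_]____   (B,_)→(A,_,L)
state=A head=2 tape=Y_[_]_____   (A,_)→(C,_,L)
state=C head=1 tape=Y[_]______
After 23 steps: state C, head at 1, tape Y.

state C, head at 1, tape Y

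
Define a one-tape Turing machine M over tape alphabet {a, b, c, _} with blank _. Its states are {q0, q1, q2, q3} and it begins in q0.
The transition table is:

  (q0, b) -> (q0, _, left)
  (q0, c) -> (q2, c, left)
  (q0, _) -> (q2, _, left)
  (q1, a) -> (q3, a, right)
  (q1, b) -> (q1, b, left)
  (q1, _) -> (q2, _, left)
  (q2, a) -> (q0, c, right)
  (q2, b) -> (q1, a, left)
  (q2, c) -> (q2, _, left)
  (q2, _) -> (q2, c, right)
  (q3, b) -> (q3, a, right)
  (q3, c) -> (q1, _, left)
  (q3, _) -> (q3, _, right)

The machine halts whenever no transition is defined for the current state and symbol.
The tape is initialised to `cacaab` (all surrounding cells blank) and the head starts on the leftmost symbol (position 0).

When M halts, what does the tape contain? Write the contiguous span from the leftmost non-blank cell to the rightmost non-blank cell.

ccccccccab

q0 | ____[c]acaab   read c → write c, move left, go to q2
q2 | ___[_]cacaab   read _ → write c, move right, go to q2
q2 | ___c[c]acaab   read c → write _, move left, go to q2
q2 | ___[c]_acaab   read c → write _, move left, go to q2
q2 | __[_]__acaab   read _ → write c, move right, go to q2
q2 | __c[_]_acaab   read _ → write c, move right, go to q2
q2 | __cc[_]acaab   read _ → write c, move right, go to q2
q2 | __ccc[a]caab   read a → write c, move right, go to q0
q0 | __cccc[c]aab   read c → write c, move left, go to q2
q2 | __ccc[c]caab   read c → write _, move left, go to q2
q2 | __cc[c]_caab   read c → write _, move left, go to q2
q2 | __c[c]__caab   read c → write _, move left, go to q2
q2 | __[c]___caab   read c → write _, move left, go to q2
q2 | _[_]____caab   read _ → write c, move right, go to q2
q2 | _c[_]___caab   read _ → write c, move right, go to q2
q2 | _cc[_]__caab   read _ → write c, move right, go to q2
q2 | _ccc[_]_caab   read _ → write c, move right, go to q2
q2 | _cccc[_]caab   read _ → write c, move right, go to q2
q2 | _ccccc[c]aab   read c → write _, move left, go to q2
q2 | _cccc[c]_aab   read c → write _, move left, go to q2
q2 | _ccc[c]__aab   read c → write _, move left, go to q2
q2 | _cc[c]___aab   read c → write _, move left, go to q2
q2 | _c[c]____aab   read c → write _, move left, go to q2
q2 | _[c]_____aab   read c → write _, move left, go to q2
q2 | [_]______aab   read _ → write c, move right, go to q2
q2 | c[_]_____aab   read _ → write c, move right, go to q2
q2 | cc[_]____aab   read _ → write c, move right, go to q2
q2 | ccc[_]___aab   read _ → write c, move right, go to q2
q2 | cccc[_]__aab   read _ → write c, move right, go to q2
q2 | ccccc[_]_aab   read _ → write c, move right, go to q2
q2 | cccccc[_]aab   read _ → write c, move right, go to q2
q2 | ccccccc[a]ab   read a → write c, move right, go to q0
q0 | cccccccc[a]b
The non-blank tape span at halt is ccccccccab.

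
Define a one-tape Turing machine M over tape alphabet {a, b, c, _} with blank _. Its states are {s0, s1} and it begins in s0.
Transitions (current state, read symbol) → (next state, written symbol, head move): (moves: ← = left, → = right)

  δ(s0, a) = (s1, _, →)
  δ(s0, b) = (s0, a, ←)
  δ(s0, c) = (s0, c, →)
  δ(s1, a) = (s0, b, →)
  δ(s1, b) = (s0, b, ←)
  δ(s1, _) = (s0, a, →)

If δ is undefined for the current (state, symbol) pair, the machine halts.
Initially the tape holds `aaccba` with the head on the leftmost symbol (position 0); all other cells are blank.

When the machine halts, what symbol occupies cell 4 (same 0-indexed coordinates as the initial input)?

state=s0 head=0 tape=[a]accba_   (s0,a)→(s1,_,→)
state=s1 head=1 tape=_[a]ccba_   (s1,a)→(s0,b,→)
state=s0 head=2 tape=_b[c]cba_   (s0,c)→(s0,c,→)
state=s0 head=3 tape=_bc[c]ba_   (s0,c)→(s0,c,→)
state=s0 head=4 tape=_bcc[b]a_   (s0,b)→(s0,a,←)
state=s0 head=3 tape=_bc[c]aa_   (s0,c)→(s0,c,→)
state=s0 head=4 tape=_bcc[a]a_   (s0,a)→(s1,_,→)
state=s1 head=5 tape=_bcc_[a]_   (s1,a)→(s0,b,→)
state=s0 head=6 tape=_bcc_b[_]
Cell 4 holds _ when M halts.

_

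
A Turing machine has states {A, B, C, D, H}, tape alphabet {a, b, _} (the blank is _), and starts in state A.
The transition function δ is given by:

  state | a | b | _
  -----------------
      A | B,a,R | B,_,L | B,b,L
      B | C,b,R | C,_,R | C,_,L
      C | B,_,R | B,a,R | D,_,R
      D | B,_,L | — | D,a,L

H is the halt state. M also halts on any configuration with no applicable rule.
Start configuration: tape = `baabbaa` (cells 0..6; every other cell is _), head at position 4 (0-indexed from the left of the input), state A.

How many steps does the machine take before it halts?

A | baab[b]aa   read b → write _, move L, go to B
B | baa[b]_aa   read b → write _, move R, go to C
C | baa_[_]aa   read _ → write _, move R, go to D
D | baa__[a]a   read a → write _, move L, go to B
B | baa_[_]_a   read _ → write _, move L, go to C
C | baa[_]__a   read _ → write _, move R, go to D
D | baa_[_]_a   read _ → write a, move L, go to D
D | baa[_]a_a   read _ → write a, move L, go to D
D | ba[a]aa_a   read a → write _, move L, go to B
B | b[a]_aa_a   read a → write b, move R, go to C
C | bb[_]aa_a   read _ → write _, move R, go to D
D | bb_[a]a_a   read a → write _, move L, go to B
B | bb[_]_a_a   read _ → write _, move L, go to C
C | b[b]__a_a   read b → write a, move R, go to B
B | ba[_]_a_a   read _ → write _, move L, go to C
C | b[a]__a_a   read a → write _, move R, go to B
B | b_[_]_a_a   read _ → write _, move L, go to C
C | b[_]__a_a   read _ → write _, move R, go to D
D | b_[_]_a_a   read _ → write a, move L, go to D
D | b[_]a_a_a   read _ → write a, move L, go to D
D | [b]aa_a_a
M halts after 20 transitions.

20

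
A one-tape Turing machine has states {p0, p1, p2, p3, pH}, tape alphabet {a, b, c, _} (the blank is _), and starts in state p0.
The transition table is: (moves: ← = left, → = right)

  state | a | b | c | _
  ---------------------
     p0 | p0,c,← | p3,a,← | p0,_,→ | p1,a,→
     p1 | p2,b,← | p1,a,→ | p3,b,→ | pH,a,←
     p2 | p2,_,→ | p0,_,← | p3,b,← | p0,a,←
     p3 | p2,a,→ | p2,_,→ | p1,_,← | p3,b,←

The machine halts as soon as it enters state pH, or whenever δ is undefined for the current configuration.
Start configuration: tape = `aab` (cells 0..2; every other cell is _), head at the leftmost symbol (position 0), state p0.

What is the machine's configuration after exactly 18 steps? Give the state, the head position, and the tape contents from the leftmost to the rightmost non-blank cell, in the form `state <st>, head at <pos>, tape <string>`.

state=p0 head=0 tape=__[a]ab   (p0,a)→(p0,c,←)
state=p0 head=-1 tape=_[_]cab   (p0,_)→(p1,a,→)
state=p1 head=0 tape=_a[c]ab   (p1,c)→(p3,b,→)
state=p3 head=1 tape=_ab[a]b   (p3,a)→(p2,a,→)
state=p2 head=2 tape=_aba[b]   (p2,b)→(p0,_,←)
state=p0 head=1 tape=_ab[a]_   (p0,a)→(p0,c,←)
state=p0 head=0 tape=_a[b]c_   (p0,b)→(p3,a,←)
state=p3 head=-1 tape=_[a]ac_   (p3,a)→(p2,a,→)
state=p2 head=0 tape=_a[a]c_   (p2,a)→(p2,_,→)
state=p2 head=1 tape=_a_[c]_   (p2,c)→(p3,b,←)
state=p3 head=0 tape=_a[_]b_   (p3,_)→(p3,b,←)
state=p3 head=-1 tape=_[a]bb_   (p3,a)→(p2,a,→)
state=p2 head=0 tape=_a[b]b_   (p2,b)→(p0,_,←)
state=p0 head=-1 tape=_[a]_b_   (p0,a)→(p0,c,←)
state=p0 head=-2 tape=[_]c_b_   (p0,_)→(p1,a,→)
state=p1 head=-1 tape=a[c]_b_   (p1,c)→(p3,b,→)
state=p3 head=0 tape=ab[_]b_   (p3,_)→(p3,b,←)
state=p3 head=-1 tape=a[b]bb_   (p3,b)→(p2,_,→)
state=p2 head=0 tape=a_[b]b_
After 18 steps: state p2, head at 0, tape a_bb.

state p2, head at 0, tape a_bb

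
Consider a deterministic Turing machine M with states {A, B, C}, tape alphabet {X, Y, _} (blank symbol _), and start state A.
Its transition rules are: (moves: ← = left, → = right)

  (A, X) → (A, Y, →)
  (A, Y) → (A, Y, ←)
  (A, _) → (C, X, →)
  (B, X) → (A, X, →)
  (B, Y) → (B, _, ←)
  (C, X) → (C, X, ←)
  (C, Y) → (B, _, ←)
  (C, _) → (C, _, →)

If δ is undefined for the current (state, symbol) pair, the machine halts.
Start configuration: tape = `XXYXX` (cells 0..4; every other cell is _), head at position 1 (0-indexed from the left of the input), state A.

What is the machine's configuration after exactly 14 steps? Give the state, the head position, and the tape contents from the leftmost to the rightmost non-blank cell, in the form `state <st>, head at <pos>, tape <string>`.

state B, head at 1, tape XXX_XX

state=A head=1 tape=_X[X]YXX   (A,X)→(A,Y,→)
state=A head=2 tape=_XY[Y]XX   (A,Y)→(A,Y,←)
state=A head=1 tape=_X[Y]YXX   (A,Y)→(A,Y,←)
state=A head=0 tape=_[X]YYXX   (A,X)→(A,Y,→)
state=A head=1 tape=_Y[Y]YXX   (A,Y)→(A,Y,←)
state=A head=0 tape=_[Y]YYXX   (A,Y)→(A,Y,←)
state=A head=-1 tape=[_]YYYXX   (A,_)→(C,X,→)
state=C head=0 tape=X[Y]YYXX   (C,Y)→(B,_,←)
state=B head=-1 tape=[X]_YYXX   (B,X)→(A,X,→)
state=A head=0 tape=X[_]YYXX   (A,_)→(C,X,→)
state=C head=1 tape=XX[Y]YXX   (C,Y)→(B,_,←)
state=B head=0 tape=X[X]_YXX   (B,X)→(A,X,→)
state=A head=1 tape=XX[_]YXX   (A,_)→(C,X,→)
state=C head=2 tape=XXX[Y]XX   (C,Y)→(B,_,←)
state=B head=1 tape=XX[X]_XX
After 14 steps: state B, head at 1, tape XXX_XX.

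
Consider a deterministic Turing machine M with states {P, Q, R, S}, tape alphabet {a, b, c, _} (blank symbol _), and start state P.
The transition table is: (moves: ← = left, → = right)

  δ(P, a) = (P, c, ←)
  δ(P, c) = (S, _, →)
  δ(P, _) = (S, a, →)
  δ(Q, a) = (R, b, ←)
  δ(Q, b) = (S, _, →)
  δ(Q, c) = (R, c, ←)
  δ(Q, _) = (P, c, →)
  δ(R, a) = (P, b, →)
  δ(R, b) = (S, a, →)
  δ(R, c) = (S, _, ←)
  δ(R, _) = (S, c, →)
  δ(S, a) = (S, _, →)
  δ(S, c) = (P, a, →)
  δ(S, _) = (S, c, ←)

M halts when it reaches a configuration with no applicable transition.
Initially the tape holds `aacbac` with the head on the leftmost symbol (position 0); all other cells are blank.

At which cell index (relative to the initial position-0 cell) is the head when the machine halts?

3

P | __[a]acbac   read a → write c, move ←, go to P
P | _[_]cacbac   read _ → write a, move →, go to S
S | _a[c]acbac   read c → write a, move →, go to P
P | _aa[a]cbac   read a → write c, move ←, go to P
P | _a[a]ccbac   read a → write c, move ←, go to P
P | _[a]cccbac   read a → write c, move ←, go to P
P | [_]ccccbac   read _ → write a, move →, go to S
S | a[c]cccbac   read c → write a, move →, go to P
P | aa[c]ccbac   read c → write _, move →, go to S
S | aa_[c]cbac   read c → write a, move →, go to P
P | aa_a[c]bac   read c → write _, move →, go to S
S | aa_a_[b]ac
At halt the head is at cell 3.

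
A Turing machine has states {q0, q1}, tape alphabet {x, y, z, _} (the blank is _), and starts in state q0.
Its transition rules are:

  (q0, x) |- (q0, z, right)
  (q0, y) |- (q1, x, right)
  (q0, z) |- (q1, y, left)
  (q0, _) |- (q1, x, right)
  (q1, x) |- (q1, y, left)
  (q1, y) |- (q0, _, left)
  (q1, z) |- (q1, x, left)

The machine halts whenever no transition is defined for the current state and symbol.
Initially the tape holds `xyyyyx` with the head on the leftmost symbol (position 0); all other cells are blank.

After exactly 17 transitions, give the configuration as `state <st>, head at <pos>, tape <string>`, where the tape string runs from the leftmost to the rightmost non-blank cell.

state=q0 head=0 tape=_[x]yyyyx   (q0,x)→(q0,z,right)
state=q0 head=1 tape=_z[y]yyyx   (q0,y)→(q1,x,right)
state=q1 head=2 tape=_zx[y]yyx   (q1,y)→(q0,_,left)
state=q0 head=1 tape=_z[x]_yyx   (q0,x)→(q0,z,right)
state=q0 head=2 tape=_zz[_]yyx   (q0,_)→(q1,x,right)
state=q1 head=3 tape=_zzx[y]yx   (q1,y)→(q0,_,left)
state=q0 head=2 tape=_zz[x]_yx   (q0,x)→(q0,z,right)
state=q0 head=3 tape=_zzz[_]yx   (q0,_)→(q1,x,right)
state=q1 head=4 tape=_zzzx[y]x   (q1,y)→(q0,_,left)
state=q0 head=3 tape=_zzz[x]_x   (q0,x)→(q0,z,right)
state=q0 head=4 tape=_zzzz[_]x   (q0,_)→(q1,x,right)
state=q1 head=5 tape=_zzzzx[x]   (q1,x)→(q1,y,left)
state=q1 head=4 tape=_zzzz[x]y   (q1,x)→(q1,y,left)
state=q1 head=3 tape=_zzz[z]yy   (q1,z)→(q1,x,left)
state=q1 head=2 tape=_zz[z]xyy   (q1,z)→(q1,x,left)
state=q1 head=1 tape=_z[z]xxyy   (q1,z)→(q1,x,left)
state=q1 head=0 tape=_[z]xxxyy   (q1,z)→(q1,x,left)
state=q1 head=-1 tape=[_]xxxxyy
After 17 steps: state q1, head at -1, tape xxxxyy.

state q1, head at -1, tape xxxxyy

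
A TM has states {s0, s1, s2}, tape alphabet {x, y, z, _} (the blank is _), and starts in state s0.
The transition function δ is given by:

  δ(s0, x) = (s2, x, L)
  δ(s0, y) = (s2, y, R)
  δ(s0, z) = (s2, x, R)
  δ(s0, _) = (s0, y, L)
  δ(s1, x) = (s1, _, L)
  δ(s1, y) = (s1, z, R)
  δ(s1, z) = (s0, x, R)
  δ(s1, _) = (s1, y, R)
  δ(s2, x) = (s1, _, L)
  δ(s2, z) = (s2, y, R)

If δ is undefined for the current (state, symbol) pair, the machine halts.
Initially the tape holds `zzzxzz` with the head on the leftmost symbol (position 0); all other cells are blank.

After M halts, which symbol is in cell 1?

s0 | [z]zzxzz_   read z → write x, move R, go to s2
s2 | x[z]zxzz_   read z → write y, move R, go to s2
s2 | xy[z]xzz_   read z → write y, move R, go to s2
s2 | xyy[x]zz_   read x → write _, move L, go to s1
s1 | xy[y]_zz_   read y → write z, move R, go to s1
s1 | xyz[_]zz_   read _ → write y, move R, go to s1
s1 | xyzy[z]z_   read z → write x, move R, go to s0
s0 | xyzyx[z]_   read z → write x, move R, go to s2
s2 | xyzyxx[_]
Cell 1 holds y when M halts.

y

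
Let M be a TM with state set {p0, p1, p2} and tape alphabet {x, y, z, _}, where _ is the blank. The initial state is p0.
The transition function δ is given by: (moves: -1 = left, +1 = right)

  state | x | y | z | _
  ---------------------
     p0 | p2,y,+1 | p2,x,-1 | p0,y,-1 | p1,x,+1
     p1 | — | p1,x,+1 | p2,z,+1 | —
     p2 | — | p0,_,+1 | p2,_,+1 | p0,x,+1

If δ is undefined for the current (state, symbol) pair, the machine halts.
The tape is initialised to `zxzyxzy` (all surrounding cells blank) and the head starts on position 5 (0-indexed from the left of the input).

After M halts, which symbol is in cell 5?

state=p0 head=5 tape=zxzyx[z]y___   (p0,z)→(p0,y,-1)
state=p0 head=4 tape=zxzy[x]yy___   (p0,x)→(p2,y,+1)
state=p2 head=5 tape=zxzyy[y]y___   (p2,y)→(p0,_,+1)
state=p0 head=6 tape=zxzyy_[y]___   (p0,y)→(p2,x,-1)
state=p2 head=5 tape=zxzyy[_]x___   (p2,_)→(p0,x,+1)
state=p0 head=6 tape=zxzyyx[x]___   (p0,x)→(p2,y,+1)
state=p2 head=7 tape=zxzyyxy[_]__   (p2,_)→(p0,x,+1)
state=p0 head=8 tape=zxzyyxyx[_]_   (p0,_)→(p1,x,+1)
state=p1 head=9 tape=zxzyyxyxx[_]
Cell 5 holds x when M halts.

x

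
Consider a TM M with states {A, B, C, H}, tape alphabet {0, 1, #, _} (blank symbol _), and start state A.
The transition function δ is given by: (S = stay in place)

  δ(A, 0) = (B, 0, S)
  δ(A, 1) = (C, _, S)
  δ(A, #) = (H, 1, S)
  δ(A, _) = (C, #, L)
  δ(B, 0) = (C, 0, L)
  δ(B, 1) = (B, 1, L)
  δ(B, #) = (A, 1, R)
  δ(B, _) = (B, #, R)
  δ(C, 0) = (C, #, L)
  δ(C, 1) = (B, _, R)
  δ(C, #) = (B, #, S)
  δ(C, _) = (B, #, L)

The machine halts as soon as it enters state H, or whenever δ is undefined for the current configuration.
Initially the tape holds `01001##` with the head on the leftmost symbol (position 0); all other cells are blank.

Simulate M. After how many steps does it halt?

state=A head=0 tape=__[0]1001##   (A,0)→(B,0,S)
state=B head=0 tape=__[0]1001##   (B,0)→(C,0,L)
state=C head=-1 tape=_[_]01001##   (C,_)→(B,#,L)
state=B head=-2 tape=[_]#01001##   (B,_)→(B,#,R)
state=B head=-1 tape=#[#]01001##   (B,#)→(A,1,R)
state=A head=0 tape=#1[0]1001##   (A,0)→(B,0,S)
state=B head=0 tape=#1[0]1001##   (B,0)→(C,0,L)
state=C head=-1 tape=#[1]01001##   (C,1)→(B,_,R)
state=B head=0 tape=#_[0]1001##   (B,0)→(C,0,L)
state=C head=-1 tape=#[_]01001##   (C,_)→(B,#,L)
state=B head=-2 tape=[#]#01001##   (B,#)→(A,1,R)
state=A head=-1 tape=1[#]01001##   (A,#)→(H,1,S)
state=H head=-1 tape=1[1]01001##
M halts after 12 transitions.

12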